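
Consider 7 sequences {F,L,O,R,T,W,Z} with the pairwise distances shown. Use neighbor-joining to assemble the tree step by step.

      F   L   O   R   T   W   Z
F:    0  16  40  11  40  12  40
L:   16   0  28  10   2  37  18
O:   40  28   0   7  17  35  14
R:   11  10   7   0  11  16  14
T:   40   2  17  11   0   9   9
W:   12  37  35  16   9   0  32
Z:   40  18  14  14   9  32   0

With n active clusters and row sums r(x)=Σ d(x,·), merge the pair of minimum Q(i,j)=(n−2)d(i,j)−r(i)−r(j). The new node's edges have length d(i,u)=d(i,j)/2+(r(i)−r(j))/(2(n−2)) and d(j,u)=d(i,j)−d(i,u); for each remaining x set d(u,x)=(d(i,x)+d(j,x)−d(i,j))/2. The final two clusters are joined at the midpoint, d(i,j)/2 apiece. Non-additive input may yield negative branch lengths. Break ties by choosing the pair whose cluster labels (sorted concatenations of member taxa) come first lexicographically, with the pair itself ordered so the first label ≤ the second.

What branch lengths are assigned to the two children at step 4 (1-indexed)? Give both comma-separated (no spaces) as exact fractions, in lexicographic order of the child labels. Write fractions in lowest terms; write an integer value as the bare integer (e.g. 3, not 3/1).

81/16,83/16

iteration 1: select F,W (d=12, Q=-240); attach at lengths (39/5, 21/5); label the merged cluster FW
  updated: d(FW,L)=41/2, d(FW,O)=63/2, d(FW,R)=15/2, d(FW,T)=37/2, d(FW,Z)=30
iteration 2: select L,T (d=2, Q=-128); attach at lengths (29/8, -13/8); label the merged cluster LT
  updated: d(FW,LT)=37/2, d(LT,O)=43/2, d(LT,R)=19/2, d(LT,Z)=25/2
iteration 3: select FW,R (d=15/2, Q=-103); attach at lengths (12, -9/2); label the merged cluster FRW
  updated: d(FRW,LT)=41/4, d(FRW,O)=31/2, d(FRW,Z)=73/4
iteration 4: select FRW,LT (d=41/4, Q=-271/4); attach at lengths (81/16, 83/16); label the merged cluster FLRTW
  updated: d(FLRTW,O)=107/8, d(FLRTW,Z)=41/4
iteration 5: select FLRTW,O (d=107/8, Q=-301/8); attach at lengths (77/16, 137/16); label the merged cluster FLORTW
  updated: d(FLORTW,Z)=87/16
iteration 6: select FLORTW,Z (d=87/16); attach at lengths (87/32, 87/32); label the merged cluster FLORTWZ
final tree: (((((F:39/5,W:21/5):12,R:-9/2):81/16,(L:29/8,T:-13/8):83/16):77/16,O:137/16):87/32,Z:87/32)
total length: 809/16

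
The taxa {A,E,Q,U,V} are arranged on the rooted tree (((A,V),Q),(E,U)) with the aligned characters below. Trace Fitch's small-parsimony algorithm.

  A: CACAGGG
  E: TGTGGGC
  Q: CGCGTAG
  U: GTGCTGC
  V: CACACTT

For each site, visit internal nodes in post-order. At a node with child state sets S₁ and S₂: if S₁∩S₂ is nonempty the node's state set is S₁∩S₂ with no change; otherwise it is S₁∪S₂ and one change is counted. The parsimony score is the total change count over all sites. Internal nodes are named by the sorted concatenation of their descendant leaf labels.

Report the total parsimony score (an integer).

[col 0] AV: children A:{C}, V:{C} ∩→ {C}; cost 0
[col 0] AQV: children AV:{C}, Q:{C} ∩→ {C}; cost 0
[col 0] EU: children E:{T}, U:{G} ∪→ {G,T}; cost 1
[col 0] AEQUV: children AQV:{C}, EU:{G,T} ∪→ {C,G,T}; cost 1
[col 1] AV: children A:{A}, V:{A} ∩→ {A}; cost 0
[col 1] AQV: children AV:{A}, Q:{G} ∪→ {A,G}; cost 1
[col 1] EU: children E:{G}, U:{T} ∪→ {G,T}; cost 1
[col 1] AEQUV: children AQV:{A,G}, EU:{G,T} ∩→ {G}; cost 0
[col 2] AV: children A:{C}, V:{C} ∩→ {C}; cost 0
[col 2] AQV: children AV:{C}, Q:{C} ∩→ {C}; cost 0
[col 2] EU: children E:{T}, U:{G} ∪→ {G,T}; cost 1
[col 2] AEQUV: children AQV:{C}, EU:{G,T} ∪→ {C,G,T}; cost 1
[col 3] AV: children A:{A}, V:{A} ∩→ {A}; cost 0
[col 3] AQV: children AV:{A}, Q:{G} ∪→ {A,G}; cost 1
[col 3] EU: children E:{G}, U:{C} ∪→ {C,G}; cost 1
[col 3] AEQUV: children AQV:{A,G}, EU:{C,G} ∩→ {G}; cost 0
[col 4] AV: children A:{G}, V:{C} ∪→ {C,G}; cost 1
[col 4] AQV: children AV:{C,G}, Q:{T} ∪→ {C,G,T}; cost 1
[col 4] EU: children E:{G}, U:{T} ∪→ {G,T}; cost 1
[col 4] AEQUV: children AQV:{C,G,T}, EU:{G,T} ∩→ {G,T}; cost 0
[col 5] AV: children A:{G}, V:{T} ∪→ {G,T}; cost 1
[col 5] AQV: children AV:{G,T}, Q:{A} ∪→ {A,G,T}; cost 1
[col 5] EU: children E:{G}, U:{G} ∩→ {G}; cost 0
[col 5] AEQUV: children AQV:{A,G,T}, EU:{G} ∩→ {G}; cost 0
[col 6] AV: children A:{G}, V:{T} ∪→ {G,T}; cost 1
[col 6] AQV: children AV:{G,T}, Q:{G} ∩→ {G}; cost 0
[col 6] EU: children E:{C}, U:{C} ∩→ {C}; cost 0
[col 6] AEQUV: children AQV:{G}, EU:{C} ∪→ {C,G}; cost 1
per-site changes: [2, 2, 2, 2, 3, 2, 2]; total = 15

15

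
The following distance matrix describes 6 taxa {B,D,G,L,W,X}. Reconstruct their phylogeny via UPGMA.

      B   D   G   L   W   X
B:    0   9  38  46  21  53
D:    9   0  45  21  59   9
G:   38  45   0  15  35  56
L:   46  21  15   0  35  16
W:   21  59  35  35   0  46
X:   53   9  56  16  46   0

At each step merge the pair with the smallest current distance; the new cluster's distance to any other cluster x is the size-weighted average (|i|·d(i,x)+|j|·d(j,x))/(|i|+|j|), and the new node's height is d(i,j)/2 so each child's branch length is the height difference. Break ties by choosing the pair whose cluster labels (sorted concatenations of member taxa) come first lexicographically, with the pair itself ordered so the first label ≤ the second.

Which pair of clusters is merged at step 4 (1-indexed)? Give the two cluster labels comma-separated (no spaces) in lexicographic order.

GL,W

step 1: merge (B,D) at d=9; branch lengths B→9/2, D→9/2; new cluster BD
  updated: d(BD,G)=83/2, d(BD,L)=67/2, d(BD,W)=40, d(BD,X)=31
step 2: merge (G,L) at d=15; branch lengths G→15/2, L→15/2; new cluster GL
  updated: d(BD,GL)=75/2, d(GL,W)=35, d(GL,X)=36
step 3: merge (BD,X) at d=31; branch lengths BD→11, X→31/2; new cluster BDX
  updated: d(BDX,GL)=37, d(BDX,W)=42
step 4: merge (GL,W) at d=35; branch lengths GL→10, W→35/2; new cluster GLW
  updated: d(BDX,GLW)=116/3
step 5: merge (BDX,GLW) at d=116/3; branch lengths BDX→23/6, GLW→11/6; new cluster BDGLWX
final tree: (((B:9/2,D:9/2):11,X:31/2):23/6,((G:15/2,L:15/2):10,W:35/2):11/6)
total length: 251/3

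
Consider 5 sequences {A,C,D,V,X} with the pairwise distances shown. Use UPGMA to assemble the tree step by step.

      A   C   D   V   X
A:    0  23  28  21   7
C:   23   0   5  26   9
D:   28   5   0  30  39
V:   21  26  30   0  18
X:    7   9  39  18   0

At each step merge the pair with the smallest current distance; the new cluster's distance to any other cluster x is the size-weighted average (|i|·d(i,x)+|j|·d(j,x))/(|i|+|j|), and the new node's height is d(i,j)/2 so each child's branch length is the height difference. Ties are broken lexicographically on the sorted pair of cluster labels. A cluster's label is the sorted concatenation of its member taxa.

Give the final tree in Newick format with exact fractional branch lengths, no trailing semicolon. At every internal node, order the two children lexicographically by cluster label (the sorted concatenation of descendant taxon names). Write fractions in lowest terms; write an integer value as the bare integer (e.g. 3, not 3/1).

1. join C+D (d=5) ⇒ CD; edges |C|=5/2, |D|=5/2
  updated: d(A,CD)=51/2, d(CD,V)=28, d(CD,X)=24
2. join A+X (d=7) ⇒ AX; edges |A|=7/2, |X|=7/2
  updated: d(AX,CD)=99/4, d(AX,V)=39/2
3. join AX+V (d=39/2) ⇒ AVX; edges |AX|=25/4, |V|=39/4
  updated: d(AVX,CD)=155/6
4. join AVX+CD (d=155/6) ⇒ ACDVX; edges |AVX|=19/6, |CD|=125/12
final tree: (((A:7/2,X:7/2):25/4,V:39/4):19/6,(C:5/2,D:5/2):125/12)
total length: 499/12

(((A:7/2,X:7/2):25/4,V:39/4):19/6,(C:5/2,D:5/2):125/12)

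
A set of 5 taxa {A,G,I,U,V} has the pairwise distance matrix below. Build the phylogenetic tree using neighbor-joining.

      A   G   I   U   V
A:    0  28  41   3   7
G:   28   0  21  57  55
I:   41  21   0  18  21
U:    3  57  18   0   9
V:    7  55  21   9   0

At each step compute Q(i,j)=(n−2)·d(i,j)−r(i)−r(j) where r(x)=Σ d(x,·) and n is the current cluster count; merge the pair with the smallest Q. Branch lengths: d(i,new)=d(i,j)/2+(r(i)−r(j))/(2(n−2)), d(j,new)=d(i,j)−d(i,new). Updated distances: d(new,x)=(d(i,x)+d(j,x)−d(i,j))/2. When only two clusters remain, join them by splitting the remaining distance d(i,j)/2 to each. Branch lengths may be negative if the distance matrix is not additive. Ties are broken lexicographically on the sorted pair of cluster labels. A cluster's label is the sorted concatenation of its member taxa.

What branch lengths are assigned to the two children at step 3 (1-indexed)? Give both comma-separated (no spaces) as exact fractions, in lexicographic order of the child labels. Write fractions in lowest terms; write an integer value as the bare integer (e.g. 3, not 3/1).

iteration 1: select G,I (d=21, Q=-199); attach at lengths (41/2, 1/2); label the merged cluster GI
  updated: d(A,GI)=24, d(GI,U)=27, d(GI,V)=55/2
iteration 2: select A,U (d=3, Q=-67); attach at lengths (1/4, 11/4); label the merged cluster AU
  updated: d(AU,GI)=24, d(AU,V)=13/2
iteration 3: select AU,GI (d=24, Q=-58); attach at lengths (3/2, 45/2); label the merged cluster AGIU
  updated: d(AGIU,V)=5
iteration 4: select AGIU,V (d=5); attach at lengths (5/2, 5/2); label the merged cluster AGIUV
final tree: (((A:1/4,U:11/4):3/2,(G:41/2,I:1/2):45/2):5/2,V:5/2)
total length: 53

3/2,45/2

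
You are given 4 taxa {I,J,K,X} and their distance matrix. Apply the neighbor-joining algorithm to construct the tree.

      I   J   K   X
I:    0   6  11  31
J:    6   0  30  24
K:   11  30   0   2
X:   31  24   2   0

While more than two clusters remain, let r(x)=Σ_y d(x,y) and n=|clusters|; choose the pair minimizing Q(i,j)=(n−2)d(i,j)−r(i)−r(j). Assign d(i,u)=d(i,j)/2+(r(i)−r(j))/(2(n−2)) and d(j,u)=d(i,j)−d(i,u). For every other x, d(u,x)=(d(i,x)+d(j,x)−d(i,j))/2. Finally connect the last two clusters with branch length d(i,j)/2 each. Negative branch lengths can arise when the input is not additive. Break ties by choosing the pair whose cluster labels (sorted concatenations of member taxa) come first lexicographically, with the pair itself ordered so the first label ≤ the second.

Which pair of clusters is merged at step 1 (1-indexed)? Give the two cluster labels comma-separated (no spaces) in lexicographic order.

iteration 1: select I,J (d=6, Q=-96); attach at lengths (0, 6); label the merged cluster IJ
  updated: d(IJ,K)=35/2, d(IJ,X)=49/2
iteration 2: select IJ,K (d=35/2, Q=-44); attach at lengths (20, -5/2); label the merged cluster IJK
  updated: d(IJK,X)=9/2
iteration 3: select IJK,X (d=9/2); attach at lengths (9/4, 9/4); label the merged cluster IJKX
final tree: (((I:0,J:6):20,K:-5/2):9/4,X:9/4)
total length: 28

I,J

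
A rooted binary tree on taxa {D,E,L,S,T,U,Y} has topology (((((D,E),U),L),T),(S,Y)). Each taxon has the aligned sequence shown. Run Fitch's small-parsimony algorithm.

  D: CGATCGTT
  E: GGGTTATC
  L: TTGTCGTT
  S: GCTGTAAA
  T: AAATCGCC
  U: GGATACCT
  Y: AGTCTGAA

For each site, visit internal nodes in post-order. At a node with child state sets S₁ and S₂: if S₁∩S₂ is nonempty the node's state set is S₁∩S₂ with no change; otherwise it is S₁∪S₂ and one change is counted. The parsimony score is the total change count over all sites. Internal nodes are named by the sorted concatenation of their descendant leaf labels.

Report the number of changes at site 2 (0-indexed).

[col 0] DE: children D:{C}, E:{G} ∪→ {C,G}; cost 1
[col 0] DEU: children DE:{C,G}, U:{G} ∩→ {G}; cost 0
[col 0] DELU: children DEU:{G}, L:{T} ∪→ {G,T}; cost 1
[col 0] DELTU: children DELU:{G,T}, T:{A} ∪→ {A,G,T}; cost 1
[col 0] SY: children S:{G}, Y:{A} ∪→ {A,G}; cost 1
[col 0] DELSTUY: children DELTU:{A,G,T}, SY:{A,G} ∩→ {A,G}; cost 0
[col 1] DE: children D:{G}, E:{G} ∩→ {G}; cost 0
[col 1] DEU: children DE:{G}, U:{G} ∩→ {G}; cost 0
[col 1] DELU: children DEU:{G}, L:{T} ∪→ {G,T}; cost 1
[col 1] DELTU: children DELU:{G,T}, T:{A} ∪→ {A,G,T}; cost 1
[col 1] SY: children S:{C}, Y:{G} ∪→ {C,G}; cost 1
[col 1] DELSTUY: children DELTU:{A,G,T}, SY:{C,G} ∩→ {G}; cost 0
[col 2] DE: children D:{A}, E:{G} ∪→ {A,G}; cost 1
[col 2] DEU: children DE:{A,G}, U:{A} ∩→ {A}; cost 0
[col 2] DELU: children DEU:{A}, L:{G} ∪→ {A,G}; cost 1
[col 2] DELTU: children DELU:{A,G}, T:{A} ∩→ {A}; cost 0
[col 2] SY: children S:{T}, Y:{T} ∩→ {T}; cost 0
[col 2] DELSTUY: children DELTU:{A}, SY:{T} ∪→ {A,T}; cost 1
[col 3] DE: children D:{T}, E:{T} ∩→ {T}; cost 0
[col 3] DEU: children DE:{T}, U:{T} ∩→ {T}; cost 0
[col 3] DELU: children DEU:{T}, L:{T} ∩→ {T}; cost 0
[col 3] DELTU: children DELU:{T}, T:{T} ∩→ {T}; cost 0
[col 3] SY: children S:{G}, Y:{C} ∪→ {C,G}; cost 1
[col 3] DELSTUY: children DELTU:{T}, SY:{C,G} ∪→ {C,G,T}; cost 1
[col 4] DE: children D:{C}, E:{T} ∪→ {C,T}; cost 1
[col 4] DEU: children DE:{C,T}, U:{A} ∪→ {A,C,T}; cost 1
[col 4] DELU: children DEU:{A,C,T}, L:{C} ∩→ {C}; cost 0
[col 4] DELTU: children DELU:{C}, T:{C} ∩→ {C}; cost 0
[col 4] SY: children S:{T}, Y:{T} ∩→ {T}; cost 0
[col 4] DELSTUY: children DELTU:{C}, SY:{T} ∪→ {C,T}; cost 1
[col 5] DE: children D:{G}, E:{A} ∪→ {A,G}; cost 1
[col 5] DEU: children DE:{A,G}, U:{C} ∪→ {A,C,G}; cost 1
[col 5] DELU: children DEU:{A,C,G}, L:{G} ∩→ {G}; cost 0
[col 5] DELTU: children DELU:{G}, T:{G} ∩→ {G}; cost 0
[col 5] SY: children S:{A}, Y:{G} ∪→ {A,G}; cost 1
[col 5] DELSTUY: children DELTU:{G}, SY:{A,G} ∩→ {G}; cost 0
[col 6] DE: children D:{T}, E:{T} ∩→ {T}; cost 0
[col 6] DEU: children DE:{T}, U:{C} ∪→ {C,T}; cost 1
[col 6] DELU: children DEU:{C,T}, L:{T} ∩→ {T}; cost 0
[col 6] DELTU: children DELU:{T}, T:{C} ∪→ {C,T}; cost 1
[col 6] SY: children S:{A}, Y:{A} ∩→ {A}; cost 0
[col 6] DELSTUY: children DELTU:{C,T}, SY:{A} ∪→ {A,C,T}; cost 1
[col 7] DE: children D:{T}, E:{C} ∪→ {C,T}; cost 1
[col 7] DEU: children DE:{C,T}, U:{T} ∩→ {T}; cost 0
[col 7] DELU: children DEU:{T}, L:{T} ∩→ {T}; cost 0
[col 7] DELTU: children DELU:{T}, T:{C} ∪→ {C,T}; cost 1
[col 7] SY: children S:{A}, Y:{A} ∩→ {A}; cost 0
[col 7] DELSTUY: children DELTU:{C,T}, SY:{A} ∪→ {A,C,T}; cost 1
per-site changes: [4, 3, 3, 2, 3, 3, 3, 3]; total = 24

3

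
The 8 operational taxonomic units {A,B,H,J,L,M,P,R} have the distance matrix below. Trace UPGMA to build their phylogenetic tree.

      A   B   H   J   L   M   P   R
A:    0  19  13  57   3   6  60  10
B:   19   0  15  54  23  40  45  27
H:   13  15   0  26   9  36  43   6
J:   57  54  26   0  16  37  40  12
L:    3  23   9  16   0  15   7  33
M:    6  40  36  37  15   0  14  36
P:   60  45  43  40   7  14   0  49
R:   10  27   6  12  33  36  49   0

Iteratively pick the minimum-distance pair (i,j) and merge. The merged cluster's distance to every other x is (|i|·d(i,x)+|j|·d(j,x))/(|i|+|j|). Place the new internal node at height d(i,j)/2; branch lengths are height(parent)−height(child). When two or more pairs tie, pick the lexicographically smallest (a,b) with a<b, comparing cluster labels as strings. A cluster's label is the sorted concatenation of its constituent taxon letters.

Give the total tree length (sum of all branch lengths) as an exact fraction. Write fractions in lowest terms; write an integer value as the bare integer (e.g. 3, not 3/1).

13507/168

step 1: merge (A,L) at d=3; branch lengths A→3/2, L→3/2; new cluster AL
  updated: d(AL,B)=21, d(AL,H)=11, d(AL,J)=73/2, d(AL,M)=21/2, d(AL,P)=67/2, d(AL,R)=43/2
step 2: merge (H,R) at d=6; branch lengths H→3, R→3; new cluster HR
  updated: d(AL,HR)=65/4, d(B,HR)=21, d(HR,J)=19, d(HR,M)=36, d(HR,P)=46
step 3: merge (AL,M) at d=21/2; branch lengths AL→15/4, M→21/4; new cluster ALM
  updated: d(ALM,B)=82/3, d(ALM,HR)=137/6, d(ALM,J)=110/3, d(ALM,P)=27
step 4: merge (HR,J) at d=19; branch lengths HR→13/2, J→19/2; new cluster HJR
  updated: d(ALM,HJR)=247/9, d(B,HJR)=32, d(HJR,P)=44
step 5: merge (ALM,P) at d=27; branch lengths ALM→33/4, P→27/2; new cluster ALMP
  updated: d(ALMP,B)=127/4, d(ALMP,HJR)=379/12
step 6: merge (ALMP,HJR) at d=379/12; branch lengths ALMP→55/24, HJR→151/24; new cluster AHJLMPR
  updated: d(AHJLMPR,B)=223/7
step 7: merge (AHJLMPR,B) at d=223/7; branch lengths AHJLMPR→23/168, B→223/14; new cluster ABHJLMPR
final tree: (((((A:3/2,L:3/2):15/4,M:21/4):33/4,P:27/2):55/24,((H:3,R:3):13/2,J:19/2):151/24):23/168,B:223/14)
total length: 13507/168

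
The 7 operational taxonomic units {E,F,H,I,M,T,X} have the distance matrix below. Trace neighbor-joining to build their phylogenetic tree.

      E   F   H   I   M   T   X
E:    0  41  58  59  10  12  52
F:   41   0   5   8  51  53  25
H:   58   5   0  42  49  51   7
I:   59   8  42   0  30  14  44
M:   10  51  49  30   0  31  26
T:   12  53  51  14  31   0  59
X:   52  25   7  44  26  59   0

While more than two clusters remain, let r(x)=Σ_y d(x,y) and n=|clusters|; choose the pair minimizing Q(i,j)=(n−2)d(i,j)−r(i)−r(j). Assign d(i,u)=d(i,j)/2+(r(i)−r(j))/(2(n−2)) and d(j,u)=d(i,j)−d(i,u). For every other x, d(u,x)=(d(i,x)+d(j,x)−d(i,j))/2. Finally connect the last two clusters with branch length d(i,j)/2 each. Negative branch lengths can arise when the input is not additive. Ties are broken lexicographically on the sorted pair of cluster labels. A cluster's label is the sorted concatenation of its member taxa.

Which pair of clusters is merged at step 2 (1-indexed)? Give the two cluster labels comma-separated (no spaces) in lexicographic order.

ET,M

step 1: merge (E,T) at d=12, Q=-392; branch lengths E→36/5, T→24/5; new cluster ET
  updated: d(ET,F)=41, d(ET,H)=97/2, d(ET,I)=61/2, d(ET,M)=29/2, d(ET,X)=99/2
step 2: merge (ET,M) at d=29/2, Q=-593/2; branch lengths ET→143/16, M→89/16; new cluster EMT
  updated: d(EMT,F)=155/4, d(EMT,H)=83/2, d(EMT,I)=23, d(EMT,X)=61/2
step 3: merge (EMT,I) at d=23, Q=-727/4; branch lengths EMT→343/24, I→209/24; new cluster EIMT
  updated: d(EIMT,F)=95/8, d(EIMT,H)=121/4, d(EIMT,X)=103/4
step 4: merge (EIMT,F) at d=95/8, Q=-86; branch lengths EIMT→199/16, F→-9/16; new cluster EFIMT
  updated: d(EFIMT,H)=187/16, d(EFIMT,X)=311/16
step 5: merge (EFIMT,H) at d=187/16, Q=-305/8; branch lengths EFIMT→193/16, H→-3/8; new cluster EFHIMT
  updated: d(EFHIMT,X)=59/8
step 6: merge (EFHIMT,X) at d=59/8; branch lengths EFHIMT→59/16, X→59/16; new cluster EFHIMTX
final tree: ((((((E:36/5,T:24/5):143/16,M:89/16):343/24,I:209/24):199/16,F:-9/16):193/16,H:-3/8):59/16,X:59/16)
total length: 1287/16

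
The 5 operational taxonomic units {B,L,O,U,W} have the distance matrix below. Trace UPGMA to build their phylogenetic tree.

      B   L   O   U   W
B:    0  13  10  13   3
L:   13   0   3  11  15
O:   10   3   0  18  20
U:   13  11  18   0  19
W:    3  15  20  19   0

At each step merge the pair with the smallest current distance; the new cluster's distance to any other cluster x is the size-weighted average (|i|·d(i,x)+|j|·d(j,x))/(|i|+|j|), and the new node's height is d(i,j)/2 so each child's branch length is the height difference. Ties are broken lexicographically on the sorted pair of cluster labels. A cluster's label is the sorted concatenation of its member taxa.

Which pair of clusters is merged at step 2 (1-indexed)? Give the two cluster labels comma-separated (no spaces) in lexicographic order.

L,O

1. join B+W (d=3) ⇒ BW; edges |B|=3/2, |W|=3/2
  updated: d(BW,L)=14, d(BW,O)=15, d(BW,U)=16
2. join L+O (d=3) ⇒ LO; edges |L|=3/2, |O|=3/2
  updated: d(BW,LO)=29/2, d(LO,U)=29/2
3. join BW+LO (d=29/2) ⇒ BLOW; edges |BW|=23/4, |LO|=23/4
  updated: d(BLOW,U)=61/4
4. join BLOW+U (d=61/4) ⇒ BLOUW; edges |BLOW|=3/8, |U|=61/8
final tree: (((B:3/2,W:3/2):23/4,(L:3/2,O:3/2):23/4):3/8,U:61/8)
total length: 51/2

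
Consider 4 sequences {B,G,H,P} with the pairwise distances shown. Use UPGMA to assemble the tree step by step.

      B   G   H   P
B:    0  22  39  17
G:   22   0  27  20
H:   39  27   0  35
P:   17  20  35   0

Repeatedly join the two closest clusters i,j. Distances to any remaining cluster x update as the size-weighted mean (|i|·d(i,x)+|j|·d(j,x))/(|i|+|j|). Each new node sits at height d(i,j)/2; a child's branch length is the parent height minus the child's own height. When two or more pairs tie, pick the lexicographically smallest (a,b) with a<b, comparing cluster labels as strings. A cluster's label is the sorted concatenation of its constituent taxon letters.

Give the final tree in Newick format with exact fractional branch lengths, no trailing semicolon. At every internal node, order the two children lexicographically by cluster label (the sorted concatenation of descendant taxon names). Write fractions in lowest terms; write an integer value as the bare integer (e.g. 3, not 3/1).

iteration 1: select B,P (d=17); attach at lengths (17/2, 17/2); label the merged cluster BP
  updated: d(BP,G)=21, d(BP,H)=37
iteration 2: select BP,G (d=21); attach at lengths (2, 21/2); label the merged cluster BGP
  updated: d(BGP,H)=101/3
iteration 3: select BGP,H (d=101/3); attach at lengths (19/3, 101/6); label the merged cluster BGHP
final tree: (((B:17/2,P:17/2):2,G:21/2):19/3,H:101/6)
total length: 158/3

(((B:17/2,P:17/2):2,G:21/2):19/3,H:101/6)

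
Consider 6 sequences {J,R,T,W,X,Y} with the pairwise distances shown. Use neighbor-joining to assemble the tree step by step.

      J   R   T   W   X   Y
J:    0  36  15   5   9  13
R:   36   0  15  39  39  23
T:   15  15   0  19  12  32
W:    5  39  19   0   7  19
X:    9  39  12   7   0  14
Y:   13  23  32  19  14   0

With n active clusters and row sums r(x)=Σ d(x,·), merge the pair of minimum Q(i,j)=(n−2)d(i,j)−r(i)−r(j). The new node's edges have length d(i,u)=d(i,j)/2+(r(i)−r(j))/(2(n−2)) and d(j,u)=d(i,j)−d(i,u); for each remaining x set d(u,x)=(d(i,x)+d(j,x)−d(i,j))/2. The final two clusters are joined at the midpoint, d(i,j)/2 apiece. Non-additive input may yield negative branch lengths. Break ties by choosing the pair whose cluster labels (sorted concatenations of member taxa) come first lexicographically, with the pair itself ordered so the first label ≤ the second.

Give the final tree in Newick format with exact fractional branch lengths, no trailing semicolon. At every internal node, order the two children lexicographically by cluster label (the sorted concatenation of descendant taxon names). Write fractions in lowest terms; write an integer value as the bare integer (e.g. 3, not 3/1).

step 1: merge (R,T) at d=15, Q=-185; branch lengths R→119/8, T→1/8; new cluster RT
  updated: d(J,RT)=18, d(RT,W)=43/2, d(RT,X)=18, d(RT,Y)=20
step 2: merge (RT,Y) at d=20, Q=-167/2; branch lengths RT→143/12, Y→97/12; new cluster RTY
  updated: d(J,RTY)=11/2, d(RTY,W)=41/4, d(RTY,X)=6
step 3: merge (J,W) at d=5, Q=-127/4; branch lengths J→29/16, W→51/16; new cluster JW
  updated: d(JW,RTY)=43/8, d(JW,X)=11/2
step 4: merge (JW,RTY) at d=43/8, Q=-135/8; branch lengths JW→39/16, RTY→47/16; new cluster JRTWY
  updated: d(JRTWY,X)=49/16
step 5: merge (JRTWY,X) at d=49/16; branch lengths JRTWY→49/32, X→49/32; new cluster JRTWXY
final tree: (((J:29/16,W:51/16):39/16,((R:119/8,T:1/8):143/12,Y:97/12):47/16):49/32,X:49/32)
total length: 775/16

(((J:29/16,W:51/16):39/16,((R:119/8,T:1/8):143/12,Y:97/12):47/16):49/32,X:49/32)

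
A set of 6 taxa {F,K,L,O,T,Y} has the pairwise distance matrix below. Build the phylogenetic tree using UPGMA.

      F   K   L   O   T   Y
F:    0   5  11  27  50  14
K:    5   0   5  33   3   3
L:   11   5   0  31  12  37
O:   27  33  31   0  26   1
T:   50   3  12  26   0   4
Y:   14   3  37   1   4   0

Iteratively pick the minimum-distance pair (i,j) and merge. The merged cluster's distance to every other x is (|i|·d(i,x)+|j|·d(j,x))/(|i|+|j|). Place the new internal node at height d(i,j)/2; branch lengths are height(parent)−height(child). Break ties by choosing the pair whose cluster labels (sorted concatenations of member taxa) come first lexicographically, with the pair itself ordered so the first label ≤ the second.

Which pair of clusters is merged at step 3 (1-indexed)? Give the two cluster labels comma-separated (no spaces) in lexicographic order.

1. join O+Y (d=1) ⇒ OY; edges |O|=1/2, |Y|=1/2
  updated: d(F,OY)=41/2, d(K,OY)=18, d(L,OY)=34, d(OY,T)=15
2. join K+T (d=3) ⇒ KT; edges |K|=3/2, |T|=3/2
  updated: d(F,KT)=55/2, d(KT,L)=17/2, d(KT,OY)=33/2
3. join KT+L (d=17/2) ⇒ KLT; edges |KT|=11/4, |L|=17/4
  updated: d(F,KLT)=22, d(KLT,OY)=67/3
4. join F+OY (d=41/2) ⇒ FOY; edges |F|=41/4, |OY|=39/4
  updated: d(FOY,KLT)=200/9
5. join FOY+KLT (d=200/9) ⇒ FKLOTY; edges |FOY|=31/36, |KLT|=247/36
final tree: ((F:41/4,(O:1/2,Y:1/2):39/4):31/36,((K:3/2,T:3/2):11/4,L:17/4):247/36)
total length: 697/18

KT,L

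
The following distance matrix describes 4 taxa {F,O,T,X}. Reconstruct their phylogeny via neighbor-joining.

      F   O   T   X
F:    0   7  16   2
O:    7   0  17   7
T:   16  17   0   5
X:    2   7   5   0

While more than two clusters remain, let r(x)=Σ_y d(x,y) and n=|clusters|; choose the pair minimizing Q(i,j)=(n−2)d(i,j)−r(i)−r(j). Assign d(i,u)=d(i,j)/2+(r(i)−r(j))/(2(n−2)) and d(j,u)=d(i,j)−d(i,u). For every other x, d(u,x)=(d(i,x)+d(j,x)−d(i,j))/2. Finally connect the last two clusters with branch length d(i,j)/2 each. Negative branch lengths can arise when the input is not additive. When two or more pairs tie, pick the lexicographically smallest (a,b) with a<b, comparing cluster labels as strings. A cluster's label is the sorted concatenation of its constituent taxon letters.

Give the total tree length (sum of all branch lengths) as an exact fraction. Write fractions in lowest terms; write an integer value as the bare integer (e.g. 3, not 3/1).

33/2

iteration 1: select F,O (d=7, Q=-42); attach at lengths (2, 5); label the merged cluster FO
  updated: d(FO,T)=13, d(FO,X)=1
iteration 2: select FO,T (d=13, Q=-19); attach at lengths (9/2, 17/2); label the merged cluster FOT
  updated: d(FOT,X)=-7/2
iteration 3: select FOT,X (d=-7/2); attach at lengths (-7/4, -7/4); label the merged cluster FOTX
final tree: (((F:2,O:5):9/2,T:17/2):-7/4,X:-7/4)
total length: 33/2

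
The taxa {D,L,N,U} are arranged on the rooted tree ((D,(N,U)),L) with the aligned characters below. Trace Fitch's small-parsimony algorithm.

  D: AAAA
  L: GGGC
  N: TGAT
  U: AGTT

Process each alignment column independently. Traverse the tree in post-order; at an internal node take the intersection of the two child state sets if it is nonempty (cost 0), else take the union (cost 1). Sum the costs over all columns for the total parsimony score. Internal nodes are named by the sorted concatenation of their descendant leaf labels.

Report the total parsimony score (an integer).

site 0, node NU: N={T} ∪ U={A} → {A,T} (+1)
site 0, node DNU: D={A} ∩ NU={A,T} → {A} (+0)
site 0, node DLNU: DNU={A} ∪ L={G} → {A,G} (+1)
site 1, node NU: N={G} ∩ U={G} → {G} (+0)
site 1, node DNU: D={A} ∪ NU={G} → {A,G} (+1)
site 1, node DLNU: DNU={A,G} ∩ L={G} → {G} (+0)
site 2, node NU: N={A} ∪ U={T} → {A,T} (+1)
site 2, node DNU: D={A} ∩ NU={A,T} → {A} (+0)
site 2, node DLNU: DNU={A} ∪ L={G} → {A,G} (+1)
site 3, node NU: N={T} ∩ U={T} → {T} (+0)
site 3, node DNU: D={A} ∪ NU={T} → {A,T} (+1)
site 3, node DLNU: DNU={A,T} ∪ L={C} → {A,C,T} (+1)
per-site changes: [2, 1, 2, 2]; total = 7

7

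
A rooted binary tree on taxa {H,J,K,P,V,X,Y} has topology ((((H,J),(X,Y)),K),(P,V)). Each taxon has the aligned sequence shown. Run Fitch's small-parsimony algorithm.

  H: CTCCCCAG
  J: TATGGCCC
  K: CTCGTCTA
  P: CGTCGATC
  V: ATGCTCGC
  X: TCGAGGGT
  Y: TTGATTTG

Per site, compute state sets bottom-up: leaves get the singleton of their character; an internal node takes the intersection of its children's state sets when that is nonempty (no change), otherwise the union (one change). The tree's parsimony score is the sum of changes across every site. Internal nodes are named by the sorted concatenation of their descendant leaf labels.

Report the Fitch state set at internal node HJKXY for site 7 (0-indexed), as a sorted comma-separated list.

A,G

HJ@0: {C} ∪ {T} = {C,T} (union, +1)
XY@0: {T} ∩ {T} = {T} (intersection, +0)
HJXY@0: {C,T} ∩ {T} = {T} (intersection, +0)
HJKXY@0: {T} ∪ {C} = {C,T} (union, +1)
PV@0: {C} ∪ {A} = {A,C} (union, +1)
HJKPVXY@0: {C,T} ∩ {A,C} = {C} (intersection, +0)
HJ@1: {T} ∪ {A} = {A,T} (union, +1)
XY@1: {C} ∪ {T} = {C,T} (union, +1)
HJXY@1: {A,T} ∩ {C,T} = {T} (intersection, +0)
HJKXY@1: {T} ∩ {T} = {T} (intersection, +0)
PV@1: {G} ∪ {T} = {G,T} (union, +1)
HJKPVXY@1: {T} ∩ {G,T} = {T} (intersection, +0)
HJ@2: {C} ∪ {T} = {C,T} (union, +1)
XY@2: {G} ∩ {G} = {G} (intersection, +0)
HJXY@2: {C,T} ∪ {G} = {C,G,T} (union, +1)
HJKXY@2: {C,G,T} ∩ {C} = {C} (intersection, +0)
PV@2: {T} ∪ {G} = {G,T} (union, +1)
HJKPVXY@2: {C} ∪ {G,T} = {C,G,T} (union, +1)
HJ@3: {C} ∪ {G} = {C,G} (union, +1)
XY@3: {A} ∩ {A} = {A} (intersection, +0)
HJXY@3: {C,G} ∪ {A} = {A,C,G} (union, +1)
HJKXY@3: {A,C,G} ∩ {G} = {G} (intersection, +0)
PV@3: {C} ∩ {C} = {C} (intersection, +0)
HJKPVXY@3: {G} ∪ {C} = {C,G} (union, +1)
HJ@4: {C} ∪ {G} = {C,G} (union, +1)
XY@4: {G} ∪ {T} = {G,T} (union, +1)
HJXY@4: {C,G} ∩ {G,T} = {G} (intersection, +0)
HJKXY@4: {G} ∪ {T} = {G,T} (union, +1)
PV@4: {G} ∪ {T} = {G,T} (union, +1)
HJKPVXY@4: {G,T} ∩ {G,T} = {G,T} (intersection, +0)
HJ@5: {C} ∩ {C} = {C} (intersection, +0)
XY@5: {G} ∪ {T} = {G,T} (union, +1)
HJXY@5: {C} ∪ {G,T} = {C,G,T} (union, +1)
HJKXY@5: {C,G,T} ∩ {C} = {C} (intersection, +0)
PV@5: {A} ∪ {C} = {A,C} (union, +1)
HJKPVXY@5: {C} ∩ {A,C} = {C} (intersection, +0)
HJ@6: {A} ∪ {C} = {A,C} (union, +1)
XY@6: {G} ∪ {T} = {G,T} (union, +1)
HJXY@6: {A,C} ∪ {G,T} = {A,C,G,T} (union, +1)
HJKXY@6: {A,C,G,T} ∩ {T} = {T} (intersection, +0)
PV@6: {T} ∪ {G} = {G,T} (union, +1)
HJKPVXY@6: {T} ∩ {G,T} = {T} (intersection, +0)
HJ@7: {G} ∪ {C} = {C,G} (union, +1)
XY@7: {T} ∪ {G} = {G,T} (union, +1)
HJXY@7: {C,G} ∩ {G,T} = {G} (intersection, +0)
HJKXY@7: {G} ∪ {A} = {A,G} (union, +1)
PV@7: {C} ∩ {C} = {C} (intersection, +0)
HJKPVXY@7: {A,G} ∪ {C} = {A,C,G} (union, +1)
per-site changes: [3, 3, 4, 3, 4, 3, 4, 4]; total = 28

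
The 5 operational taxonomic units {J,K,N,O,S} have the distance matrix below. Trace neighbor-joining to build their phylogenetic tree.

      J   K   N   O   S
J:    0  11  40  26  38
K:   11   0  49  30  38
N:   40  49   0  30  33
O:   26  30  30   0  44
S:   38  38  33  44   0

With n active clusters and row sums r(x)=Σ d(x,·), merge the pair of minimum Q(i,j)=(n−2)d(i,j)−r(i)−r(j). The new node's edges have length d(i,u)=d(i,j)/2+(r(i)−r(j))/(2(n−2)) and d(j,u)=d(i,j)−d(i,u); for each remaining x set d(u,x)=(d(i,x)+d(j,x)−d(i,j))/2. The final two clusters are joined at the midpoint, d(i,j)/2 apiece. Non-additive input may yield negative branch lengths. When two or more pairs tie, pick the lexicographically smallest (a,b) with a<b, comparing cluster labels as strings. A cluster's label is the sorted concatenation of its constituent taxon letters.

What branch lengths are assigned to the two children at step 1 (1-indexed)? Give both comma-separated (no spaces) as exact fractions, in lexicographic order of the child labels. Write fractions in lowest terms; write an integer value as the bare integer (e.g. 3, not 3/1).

1. join J+K (d=11, Q=-210) ⇒ JK; edges |J|=10/3, |K|=23/3
  updated: d(JK,N)=39, d(JK,O)=45/2, d(JK,S)=65/2
2. join JK+O (d=45/2, Q=-291/2) ⇒ JKO; edges |JK|=85/8, |O|=95/8
  updated: d(JKO,N)=93/4, d(JKO,S)=27
3. join JKO+N (d=93/4, Q=-333/4) ⇒ JKNO; edges |JKO|=69/8, |N|=117/8
  updated: d(JKNO,S)=147/8
4. join JKNO+S (d=147/8) ⇒ JKNOS; edges |JKNO|=147/16, |S|=147/16
final tree: ((((J:10/3,K:23/3):85/8,O:95/8):69/8,N:117/8):147/16,S:147/16)
total length: 601/8

10/3,23/3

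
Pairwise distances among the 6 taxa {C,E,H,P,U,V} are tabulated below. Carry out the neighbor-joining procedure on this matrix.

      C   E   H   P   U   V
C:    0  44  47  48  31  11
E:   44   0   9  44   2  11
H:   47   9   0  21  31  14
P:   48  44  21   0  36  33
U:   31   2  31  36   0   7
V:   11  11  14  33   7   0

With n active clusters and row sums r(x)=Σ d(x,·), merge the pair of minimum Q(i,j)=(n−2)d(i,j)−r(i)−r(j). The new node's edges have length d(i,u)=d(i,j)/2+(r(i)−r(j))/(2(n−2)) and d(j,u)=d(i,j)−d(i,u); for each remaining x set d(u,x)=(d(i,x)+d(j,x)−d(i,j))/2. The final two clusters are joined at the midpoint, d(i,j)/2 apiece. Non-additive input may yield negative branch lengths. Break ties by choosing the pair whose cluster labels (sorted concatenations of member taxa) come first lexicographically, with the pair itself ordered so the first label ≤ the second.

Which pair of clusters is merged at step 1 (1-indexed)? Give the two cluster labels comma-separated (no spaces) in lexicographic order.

H,P

step 1: merge (H,P) at d=21, Q=-220; branch lengths H→3, P→18; new cluster HP
  updated: d(C,HP)=37, d(E,HP)=16, d(HP,U)=23, d(HP,V)=13
step 2: merge (C,V) at d=11, Q=-132; branch lengths C→19, V→-8; new cluster CV
  updated: d(CV,E)=22, d(CV,HP)=39/2, d(CV,U)=27/2
step 3: merge (CV,HP) at d=39/2, Q=-149/2; branch lengths CV→71/8, HP→85/8; new cluster CHPV
  updated: d(CHPV,E)=37/4, d(CHPV,U)=17/2
step 4: merge (CHPV,E) at d=37/4, Q=-79/4; branch lengths CHPV→63/8, E→11/8; new cluster CEHPV
  updated: d(CEHPV,U)=5/8
step 5: merge (CEHPV,U) at d=5/8; branch lengths CEHPV→5/16, U→5/16; new cluster CEHPUV
final tree: ((((C:19,V:-8):71/8,(H:3,P:18):85/8):63/8,E:11/8):5/16,U:5/16)
total length: 491/8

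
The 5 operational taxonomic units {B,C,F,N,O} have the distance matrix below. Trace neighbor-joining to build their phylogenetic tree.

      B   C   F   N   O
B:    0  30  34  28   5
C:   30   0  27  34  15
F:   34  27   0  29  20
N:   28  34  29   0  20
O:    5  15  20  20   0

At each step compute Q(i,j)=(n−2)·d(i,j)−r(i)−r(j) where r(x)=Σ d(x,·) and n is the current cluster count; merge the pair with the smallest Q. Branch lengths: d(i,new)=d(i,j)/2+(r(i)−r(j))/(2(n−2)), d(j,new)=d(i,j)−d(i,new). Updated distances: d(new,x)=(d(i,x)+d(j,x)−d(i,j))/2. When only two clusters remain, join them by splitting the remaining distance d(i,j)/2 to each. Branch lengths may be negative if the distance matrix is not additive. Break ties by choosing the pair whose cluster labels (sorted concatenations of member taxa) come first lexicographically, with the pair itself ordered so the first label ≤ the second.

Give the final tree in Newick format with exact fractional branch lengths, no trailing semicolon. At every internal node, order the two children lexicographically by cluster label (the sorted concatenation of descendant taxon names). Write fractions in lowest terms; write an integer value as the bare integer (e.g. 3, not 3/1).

((((B:26/3,O:-11/3):49/8,N:123/8):21/8,C:109/8):107/16,F:107/16)

step 1: merge (B,O) at d=5, Q=-142; branch lengths B→26/3, O→-11/3; new cluster BO
  updated: d(BO,C)=20, d(BO,F)=49/2, d(BO,N)=43/2
step 2: merge (BO,N) at d=43/2, Q=-215/2; branch lengths BO→49/8, N→123/8; new cluster BNO
  updated: d(BNO,C)=65/4, d(BNO,F)=16
step 3: merge (BNO,C) at d=65/4, Q=-237/4; branch lengths BNO→21/8, C→109/8; new cluster BCNO
  updated: d(BCNO,F)=107/8
step 4: merge (BCNO,F) at d=107/8; branch lengths BCNO→107/16, F→107/16; new cluster BCFNO
final tree: ((((B:26/3,O:-11/3):49/8,N:123/8):21/8,C:109/8):107/16,F:107/16)
total length: 449/8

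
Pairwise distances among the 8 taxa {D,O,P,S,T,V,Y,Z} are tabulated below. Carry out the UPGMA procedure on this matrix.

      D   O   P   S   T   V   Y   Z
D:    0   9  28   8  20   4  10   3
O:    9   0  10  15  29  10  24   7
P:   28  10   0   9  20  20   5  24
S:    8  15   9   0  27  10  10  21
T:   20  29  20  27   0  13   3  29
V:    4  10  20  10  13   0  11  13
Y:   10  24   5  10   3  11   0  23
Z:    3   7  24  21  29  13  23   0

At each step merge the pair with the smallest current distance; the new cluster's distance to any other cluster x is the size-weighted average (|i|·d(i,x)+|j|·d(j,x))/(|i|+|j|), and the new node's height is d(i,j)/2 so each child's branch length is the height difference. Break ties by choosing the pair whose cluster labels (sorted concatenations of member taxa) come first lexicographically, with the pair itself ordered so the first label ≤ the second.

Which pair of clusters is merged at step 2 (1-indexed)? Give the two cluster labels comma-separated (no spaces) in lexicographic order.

1. join D+Z (d=3) ⇒ DZ; edges |D|=3/2, |Z|=3/2
  updated: d(DZ,O)=8, d(DZ,P)=26, d(DZ,S)=29/2, d(DZ,T)=49/2, d(DZ,V)=17/2, d(DZ,Y)=33/2
2. join T+Y (d=3) ⇒ TY; edges |T|=3/2, |Y|=3/2
  updated: d(DZ,TY)=41/2, d(O,TY)=53/2, d(P,TY)=25/2, d(S,TY)=37/2, d(TY,V)=12
3. join DZ+O (d=8) ⇒ DOZ; edges |DZ|=5/2, |O|=4
  updated: d(DOZ,P)=62/3, d(DOZ,S)=44/3, d(DOZ,TY)=45/2, d(DOZ,V)=9
4. join DOZ+V (d=9) ⇒ DOVZ; edges |DOZ|=1/2, |V|=9/2
  updated: d(DOVZ,P)=41/2, d(DOVZ,S)=27/2, d(DOVZ,TY)=159/8
5. join P+S (d=9) ⇒ PS; edges |P|=9/2, |S|=9/2
  updated: d(DOVZ,PS)=17, d(PS,TY)=31/2
6. join PS+TY (d=31/2) ⇒ PSTY; edges |PS|=13/4, |TY|=25/4
  updated: d(DOVZ,PSTY)=295/16
7. join DOVZ+PSTY (d=295/16) ⇒ DOPSTVYZ; edges |DOVZ|=151/32, |PSTY|=47/32
final tree: ((((D:3/2,Z:3/2):5/2,O:4):1/2,V:9/2):151/32,((P:9/2,S:9/2):13/4,(T:3/2,Y:3/2):25/4):47/32)
total length: 675/16

T,Y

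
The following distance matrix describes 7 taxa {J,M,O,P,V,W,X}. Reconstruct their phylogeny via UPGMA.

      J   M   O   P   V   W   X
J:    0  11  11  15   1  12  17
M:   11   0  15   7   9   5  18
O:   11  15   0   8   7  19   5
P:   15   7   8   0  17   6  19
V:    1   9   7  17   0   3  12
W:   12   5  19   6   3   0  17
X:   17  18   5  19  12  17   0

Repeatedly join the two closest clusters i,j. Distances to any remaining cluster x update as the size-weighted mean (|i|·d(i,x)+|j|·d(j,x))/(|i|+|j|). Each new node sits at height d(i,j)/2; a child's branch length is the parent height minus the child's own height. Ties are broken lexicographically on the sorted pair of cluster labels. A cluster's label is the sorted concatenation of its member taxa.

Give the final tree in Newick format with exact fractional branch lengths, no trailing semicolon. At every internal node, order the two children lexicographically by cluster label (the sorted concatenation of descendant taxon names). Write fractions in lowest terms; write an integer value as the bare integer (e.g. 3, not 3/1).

(((J:1/2,V:1/2):61/12,((M:5/2,W:5/2):3/4,P:13/4):7/3):47/30,(O:5/2,X:5/2):93/20)

1. join J+V (d=1) ⇒ JV; edges |J|=1/2, |V|=1/2
  updated: d(JV,M)=10, d(JV,O)=9, d(JV,P)=16, d(JV,W)=15/2, d(JV,X)=29/2
2. join M+W (d=5) ⇒ MW; edges |M|=5/2, |W|=5/2
  updated: d(JV,MW)=35/4, d(MW,O)=17, d(MW,P)=13/2, d(MW,X)=35/2
3. join O+X (d=5) ⇒ OX; edges |O|=5/2, |X|=5/2
  updated: d(JV,OX)=47/4, d(MW,OX)=69/4, d(OX,P)=27/2
4. join MW+P (d=13/2) ⇒ MPW; edges |MW|=3/4, |P|=13/4
  updated: d(JV,MPW)=67/6, d(MPW,OX)=16
5. join JV+MPW (d=67/6) ⇒ JMPVW; edges |JV|=61/12, |MPW|=7/3
  updated: d(JMPVW,OX)=143/10
6. join JMPVW+OX (d=143/10) ⇒ JMOPVWX; edges |JMPVW|=47/30, |OX|=93/20
final tree: (((J:1/2,V:1/2):61/12,((M:5/2,W:5/2):3/4,P:13/4):7/3):47/30,(O:5/2,X:5/2):93/20)
total length: 859/30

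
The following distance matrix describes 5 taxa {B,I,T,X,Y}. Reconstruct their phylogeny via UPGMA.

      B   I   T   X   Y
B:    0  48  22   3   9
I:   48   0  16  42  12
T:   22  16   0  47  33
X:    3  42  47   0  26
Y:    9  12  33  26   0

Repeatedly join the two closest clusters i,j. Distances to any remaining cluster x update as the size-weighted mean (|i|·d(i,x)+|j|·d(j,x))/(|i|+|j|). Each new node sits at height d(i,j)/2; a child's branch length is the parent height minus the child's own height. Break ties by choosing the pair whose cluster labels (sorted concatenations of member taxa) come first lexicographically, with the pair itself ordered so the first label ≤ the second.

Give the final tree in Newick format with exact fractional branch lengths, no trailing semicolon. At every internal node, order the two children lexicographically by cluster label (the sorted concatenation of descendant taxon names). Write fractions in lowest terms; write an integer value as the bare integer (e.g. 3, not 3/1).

step 1: merge (B,X) at d=3; branch lengths B→3/2, X→3/2; new cluster BX
  updated: d(BX,I)=45, d(BX,T)=69/2, d(BX,Y)=35/2
step 2: merge (I,Y) at d=12; branch lengths I→6, Y→6; new cluster IY
  updated: d(BX,IY)=125/4, d(IY,T)=49/2
step 3: merge (IY,T) at d=49/2; branch lengths IY→25/4, T→49/4; new cluster ITY
  updated: d(BX,ITY)=97/3
step 4: merge (BX,ITY) at d=97/3; branch lengths BX→44/3, ITY→47/12; new cluster BITXY
final tree: ((B:3/2,X:3/2):44/3,((I:6,Y:6):25/4,T:49/4):47/12)
total length: 625/12

((B:3/2,X:3/2):44/3,((I:6,Y:6):25/4,T:49/4):47/12)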